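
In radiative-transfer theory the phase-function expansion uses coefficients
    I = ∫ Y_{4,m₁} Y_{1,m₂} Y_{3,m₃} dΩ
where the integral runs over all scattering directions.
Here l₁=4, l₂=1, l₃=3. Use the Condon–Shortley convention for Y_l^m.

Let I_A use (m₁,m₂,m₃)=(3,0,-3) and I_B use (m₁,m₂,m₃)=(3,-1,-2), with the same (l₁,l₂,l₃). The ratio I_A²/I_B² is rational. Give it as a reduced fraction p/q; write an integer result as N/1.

Shared (l₁,l₂,l₃)=(4,1,3): N and (l;000)² cancel in I_A²/I_B².
A: Δ = 2!·6!·0!/9! = 1/252; Racah Σ t=1..1: t=1:−1/720 = -1/720; ⇒ 3j(4 1 3; 3 0 -3)² = 1/36, sgn -1
B: Δ = 2!·6!·0!/9! = 1/252; Racah Σ t=0..0: t=0:+1/240 = 1/240; ⇒ 3j(4 1 3; 3 -1 -2)² = 1/12, sgn -1
I_A²/I_B² = (1/36)/(1/12) = 1/3

1/3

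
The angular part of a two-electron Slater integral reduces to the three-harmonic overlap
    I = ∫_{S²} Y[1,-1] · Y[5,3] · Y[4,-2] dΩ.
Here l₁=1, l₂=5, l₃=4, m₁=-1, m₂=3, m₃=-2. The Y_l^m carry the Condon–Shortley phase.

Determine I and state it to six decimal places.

m-sum 0 ✓  L=10 even ✓  4≤4≤6 ✓
Π(2lᵢ+1) = 3×11×9 = 297
triangle coeff Δ(1,5,4) = 1/495
Σ_t [1,1]: t=1:−1/576 = -1/576
(3j)²=5/99 [(1 5 4; 0 0 0)], sign=-1
Σ_t [2,2]: t=2:+1/2880 = 1/2880
(3j)²=28/495 [(1 5 4; -1 3 -2)], sign=+1
⇒ 4πI² = 28/33
I = (-1)√(28/33/(4π)) = -0.25984664

-0.259847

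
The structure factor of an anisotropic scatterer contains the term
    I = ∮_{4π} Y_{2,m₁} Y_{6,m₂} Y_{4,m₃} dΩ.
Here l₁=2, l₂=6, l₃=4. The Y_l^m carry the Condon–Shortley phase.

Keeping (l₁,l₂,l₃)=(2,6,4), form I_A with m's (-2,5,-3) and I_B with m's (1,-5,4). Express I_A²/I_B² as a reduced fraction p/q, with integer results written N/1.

2/1

Same 2,6,4: normalisation and zero-m 3j drop out of the ratio.
A: Δ: 4! 0! 8! / 13! → 1/6435; sum: t=4:+1/120960 = 1/120960; 3j²(2 6 4; -2 5 -3) = Δ·Π!·Σ² = 2/39  (sign -1)
B: Δ: 4! 0! 8! / 13! → 1/6435; sum: t=1:−1/241920 = -1/241920; 3j²(2 6 4; 1 -5 4) = Δ·Π!·Σ² = 1/39  (sign -1)
I_A²/I_B² = (2/39)/(1/39) = 2/1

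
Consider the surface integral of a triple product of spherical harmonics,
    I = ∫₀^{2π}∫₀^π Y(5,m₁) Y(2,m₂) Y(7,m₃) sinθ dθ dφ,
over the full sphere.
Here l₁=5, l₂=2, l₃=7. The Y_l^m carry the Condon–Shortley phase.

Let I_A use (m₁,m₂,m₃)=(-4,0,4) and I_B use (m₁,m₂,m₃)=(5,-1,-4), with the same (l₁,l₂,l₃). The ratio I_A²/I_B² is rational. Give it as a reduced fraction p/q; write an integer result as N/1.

15/1

l's match ⇒ only the (l;m) 3-j factors differ between A and B.
A: triangle coeff Δ(5,2,7) = 1/15015; Σ_t [0,0]: t=0:+1/1451520 = 1/1451520; (3j)²=1/91 [(5 2 7; -4 0 4)], sign=-1
B: triangle coeff Δ(5,2,7) = 1/15015; Σ_t [0,0]: t=0:+1/21772800 = 1/21772800; (3j)²=1/1365 [(5 2 7; 5 -1 -4)], sign=-1
I_A²/I_B² = (1/91)/(1/1365) = 15/1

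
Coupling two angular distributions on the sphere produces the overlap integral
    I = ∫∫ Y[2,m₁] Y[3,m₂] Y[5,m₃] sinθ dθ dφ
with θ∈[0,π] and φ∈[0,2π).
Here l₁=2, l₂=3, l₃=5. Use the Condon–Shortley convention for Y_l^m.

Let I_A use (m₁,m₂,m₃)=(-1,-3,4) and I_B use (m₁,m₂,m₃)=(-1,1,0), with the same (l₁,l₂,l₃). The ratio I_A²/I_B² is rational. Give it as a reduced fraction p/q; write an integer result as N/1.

42/25

Shared (l₁,l₂,l₃)=(2,3,5): N and (l;000)² cancel in I_A²/I_B².
A: Δ = 0!·4!·6!/11! = 1/2310; Racah Σ t=0..0: t=0:+1/4320 = 1/4320; ⇒ 3j(2 3 5; -1 -3 4)² = 2/55, sgn -1
B: Δ = 0!·4!·6!/11! = 1/2310; Racah Σ t=0..0: t=0:+1/288 = 1/288; ⇒ 3j(2 3 5; -1 1 0)² = 5/231, sgn -1
I_A²/I_B² = (2/55)/(5/231) = 42/25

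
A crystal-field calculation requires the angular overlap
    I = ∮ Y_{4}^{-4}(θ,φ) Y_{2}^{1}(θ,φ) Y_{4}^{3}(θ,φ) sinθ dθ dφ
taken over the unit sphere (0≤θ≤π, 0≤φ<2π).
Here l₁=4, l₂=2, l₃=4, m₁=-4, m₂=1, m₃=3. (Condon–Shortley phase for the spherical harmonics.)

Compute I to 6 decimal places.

0.198645

Rules hold: Σm=0, L=10 even, 2≤4≤6.
N = 9·5·9 = 405
Δ = 2!·6!·2!/11! = 1/13860
Racah Σ t=0..2: t=0:+1/192 t=1:−1/36 t=2:+1/192 = -5/288
⇒ 3j(4 2 4; 0 0 0)² = 20/693, sgn -1
Racah Σ t=2..2: t=2:+1/1440 = 1/1440
⇒ 3j(4 2 4; -4 1 3)² = 7/165, sgn -1
4πI² = N·(3j₀)²·(3jₘ)² = 60/121
I = +1·√(0.495868/4π) = 0.19864517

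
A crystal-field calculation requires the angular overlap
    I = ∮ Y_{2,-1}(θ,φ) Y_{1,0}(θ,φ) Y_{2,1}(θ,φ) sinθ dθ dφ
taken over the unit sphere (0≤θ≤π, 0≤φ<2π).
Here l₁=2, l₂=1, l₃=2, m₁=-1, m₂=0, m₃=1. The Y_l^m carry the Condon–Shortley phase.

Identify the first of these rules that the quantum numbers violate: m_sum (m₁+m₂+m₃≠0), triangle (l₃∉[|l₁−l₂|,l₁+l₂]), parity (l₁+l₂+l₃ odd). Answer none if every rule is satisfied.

parity

m₁+m₂+m₃ = -1 + 0 + 1 = 0  ✓
triangle: |2−1|=1 ≤ l₃=2 ≤ 2+1=3  ✓
parity: l₁+l₂+l₃ = 5 is odd  ✗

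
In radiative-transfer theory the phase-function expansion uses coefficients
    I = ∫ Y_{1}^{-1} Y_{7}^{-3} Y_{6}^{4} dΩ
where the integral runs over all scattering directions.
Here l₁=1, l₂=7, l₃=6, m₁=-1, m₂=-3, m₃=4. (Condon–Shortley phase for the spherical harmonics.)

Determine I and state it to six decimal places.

-0.085707

Rules hold: Σm=0, L=14 even, 6≤6≤8.
N = 3·15·13 = 585
Δ = 2!·0!·12!/15! = 1/1365
Racah Σ t=1..1: t=1:−1/518400 = -1/518400
⇒ 3j(1 7 6; 0 0 0)² = 7/195, sgn -1
Racah Σ t=2..2: t=2:+1/14515200 = 1/14515200
⇒ 3j(1 7 6; -1 -3 4)² = 2/455, sgn +1
4πI² = N·(3j₀)²·(3jₘ)² = 6/65
I = -1·√(0.0923077/4π) = -0.08570655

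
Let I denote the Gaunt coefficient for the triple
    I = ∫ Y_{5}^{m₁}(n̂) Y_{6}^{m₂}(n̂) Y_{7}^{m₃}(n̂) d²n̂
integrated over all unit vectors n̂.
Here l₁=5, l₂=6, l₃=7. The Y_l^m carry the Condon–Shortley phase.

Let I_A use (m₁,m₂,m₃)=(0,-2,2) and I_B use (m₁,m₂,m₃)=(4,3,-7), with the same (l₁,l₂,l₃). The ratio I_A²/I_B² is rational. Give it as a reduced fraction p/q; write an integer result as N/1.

Same 5,6,7: normalisation and zero-m 3j drop out of the ratio.
A: Δ: 4! 6! 8! / 19! → 1/174594420; sum: t=0:+1/1658880 t=1:−1/207360 t=2:+1/207360 t=3:−1/1451520 t=4:+1/116121600 = -1/12902400; 3j²(5 6 7; 0 -2 2) = Δ·Π!·Σ² = 27/1293292  (sign +1)
B: Δ: 4! 6! 8! / 19! → 1/174594420; sum: t=1:−1/174182400 = -1/174182400; 3j²(5 6 7; 4 3 -7) = Δ·Π!·Σ² = 21/1615  (sign -1)
I_A²/I_B² = (27/1293292)/(21/1615) = 45/28028

45/28028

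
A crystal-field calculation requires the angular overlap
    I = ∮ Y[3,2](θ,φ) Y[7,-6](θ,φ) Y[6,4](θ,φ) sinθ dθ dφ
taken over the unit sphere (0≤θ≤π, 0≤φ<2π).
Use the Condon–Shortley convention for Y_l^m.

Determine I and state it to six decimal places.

0.183421

Checks pass: Σm=0; 16 even; l₃=6∈[4,10].
(2·3+1)(2·7+1)(2·6+1) = 1365
Δ: 4! 2! 10! / 17! → 1/2042040
sum: t=1:−1/207360 t=2:+1/57600 t=3:−1/207360 = 1/129600
3j²(3 7 6; 0 0 0) = Δ·Π!·Σ² = 168/12155  (sign +1)
sum: t=0:+1/8709120 t=1:−1/43545600 = 1/10886400
3j²(3 7 6; 2 -6 4) = Δ·Π!·Σ² = 8/357  (sign +1)
combine: 4πI² = 1365·168/12155·8/357 = 1344/3179
take √, sign +1: I = 0.18342116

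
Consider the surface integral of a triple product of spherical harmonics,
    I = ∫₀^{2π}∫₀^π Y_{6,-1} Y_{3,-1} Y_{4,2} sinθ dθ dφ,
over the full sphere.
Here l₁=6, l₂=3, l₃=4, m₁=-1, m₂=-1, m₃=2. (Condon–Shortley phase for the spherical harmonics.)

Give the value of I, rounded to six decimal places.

0.000000

l₁+l₂+l₃=13 is odd: 3j(l;000)=0 ⇒ I=0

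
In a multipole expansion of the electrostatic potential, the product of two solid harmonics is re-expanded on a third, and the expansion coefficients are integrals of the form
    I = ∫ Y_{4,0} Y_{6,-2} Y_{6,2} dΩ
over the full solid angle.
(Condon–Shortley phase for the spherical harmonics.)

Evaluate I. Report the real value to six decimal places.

Rules hold: Σm=0, L=16 even, 2≤6≤10.
N = 9·13·13 = 1521
Δ = 4!·4!·8!/17! = 1/15315300
Racah Σ t=0..4: t=0:+1/829440 t=1:−1/25920 t=2:+1/9216 t=3:−1/25920 t=4:+1/829440 = 7/207360
⇒ 3j(4 6 6; 0 0 0)² = 28/2431, sgn +1
Racah Σ t=0..4: t=0:+1/331776 t=1:−1/25920 t=2:+1/23040 t=3:−1/181440 t=4:+1/23224320 = 11/4644864
⇒ 3j(4 6 6; 0 -2 2)² = 11/55692, sgn +1
4πI² = N·(3j₀)²·(3jₘ)² = 1/289
I = +1·√(0.00346021/4π) = 0.01659381

0.016594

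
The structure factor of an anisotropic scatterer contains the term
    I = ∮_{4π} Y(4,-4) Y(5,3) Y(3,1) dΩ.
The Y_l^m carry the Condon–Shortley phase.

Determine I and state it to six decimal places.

0.169606

Rules hold: Σm=0, L=12 even, 1≤3≤9.
N = 9·11·7 = 693
Δ = 6!·2!·4!/13! = 1/180180
Racah Σ t=2..4: t=2:+1/576 t=3:−1/144 t=4:+1/576 = -1/288
⇒ 3j(4 5 3; 0 0 0)² = 20/1001, sgn +1
Racah Σ t=6..6: t=6:+1/5760 = 1/5760
⇒ 3j(4 5 3; -4 3 1)² = 56/2145, sgn +1
4πI² = N·(3j₀)²·(3jₘ)² = 672/1859
I = +1·√(0.361485/4π) = 0.16960553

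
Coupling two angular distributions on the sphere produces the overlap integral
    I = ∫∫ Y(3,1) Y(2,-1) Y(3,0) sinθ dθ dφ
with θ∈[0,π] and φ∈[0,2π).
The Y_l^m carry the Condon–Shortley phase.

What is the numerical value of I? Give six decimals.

Checks pass: Σm=0; 8 even; l₃=3∈[1,5].
(2·3+1)(2·2+1)(2·3+1) = 245
Δ: 2! 4! 2! / 9! → 1/3780
sum: t=0:+1/24 t=1:−1/4 t=2:+1/24 = -1/6
3j²(3 2 3; 0 0 0) = Δ·Π!·Σ² = 4/105  (sign +1)
sum: t=0:+1/8 t=1:−1/12 = 1/24
3j²(3 2 3; 1 -1 0) = Δ·Π!·Σ² = 1/210  (sign -1)
combine: 4πI² = 245·4/105·1/210 = 2/45
take √, sign -1: I = -0.05947080

-0.059471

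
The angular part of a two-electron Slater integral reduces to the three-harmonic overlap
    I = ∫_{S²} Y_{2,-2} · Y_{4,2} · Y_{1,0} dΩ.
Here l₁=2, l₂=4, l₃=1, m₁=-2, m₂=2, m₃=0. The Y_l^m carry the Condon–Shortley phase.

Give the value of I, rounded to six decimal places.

0.000000

|2−4|≤1≤2+4 violated ⇒ I = 0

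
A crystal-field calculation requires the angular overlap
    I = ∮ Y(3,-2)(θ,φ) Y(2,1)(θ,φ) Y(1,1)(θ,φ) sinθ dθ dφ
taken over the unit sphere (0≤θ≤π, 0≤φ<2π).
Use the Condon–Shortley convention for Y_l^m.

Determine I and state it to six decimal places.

Checks pass: Σm=0; 6 even; l₃=1∈[1,5].
(2·3+1)(2·2+1)(2·1+1) = 105
Δ: 4! 2! 0! / 7! → 1/105
sum: t=2:+1/4 = 1/4
3j²(3 2 1; 0 0 0) = Δ·Π!·Σ² = 3/35  (sign -1)
sum: t=3:−1/12 = -1/12
3j²(3 2 1; -2 1 1) = Δ·Π!·Σ² = 2/21  (sign -1)
combine: 4πI² = 105·3/35·2/21 = 6/7
take √, sign +1: I = 0.26116903

0.261169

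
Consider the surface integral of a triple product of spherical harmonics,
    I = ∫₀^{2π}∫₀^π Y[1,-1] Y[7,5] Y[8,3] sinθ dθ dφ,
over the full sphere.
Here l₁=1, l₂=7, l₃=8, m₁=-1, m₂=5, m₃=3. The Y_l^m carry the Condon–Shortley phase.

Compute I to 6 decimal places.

-1 + 5 + 3 = 7 ≠ 0: azimuthal integral kills it; I = 0

0.000000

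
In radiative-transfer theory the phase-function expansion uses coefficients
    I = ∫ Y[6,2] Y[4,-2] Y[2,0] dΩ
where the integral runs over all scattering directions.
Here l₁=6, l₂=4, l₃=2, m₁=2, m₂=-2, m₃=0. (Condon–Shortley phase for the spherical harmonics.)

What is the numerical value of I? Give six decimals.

0.206144

Rules hold: Σm=0, L=12 even, 2≤2≤10.
N = 13·9·5 = 585
Δ = 8!·4!·0!/13! = 1/6435
Racah Σ t=4..4: t=4:+1/2304 = 1/2304
⇒ 3j(6 4 2; 0 0 0)² = 5/143, sgn +1
Racah Σ t=2..2: t=2:+1/5760 = 1/5760
⇒ 3j(6 4 2; 2 -2 0)² = 56/2145, sgn +1
4πI² = N·(3j₀)²·(3jₘ)² = 840/1573
I = +1·√(0.534011/4π) = 0.20614383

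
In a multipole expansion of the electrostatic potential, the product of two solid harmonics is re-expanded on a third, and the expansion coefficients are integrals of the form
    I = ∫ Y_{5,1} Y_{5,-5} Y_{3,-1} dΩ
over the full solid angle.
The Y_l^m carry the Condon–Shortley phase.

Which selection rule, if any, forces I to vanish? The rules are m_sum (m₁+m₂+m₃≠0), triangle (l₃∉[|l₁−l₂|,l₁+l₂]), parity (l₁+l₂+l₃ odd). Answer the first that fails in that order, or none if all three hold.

Σmᵢ = -5  ✗
l₃∈[|l₁−l₂|,l₁+l₂]=[0,10], have l₃=3
Σlᵢ = 13 ⇒ odd

m_sum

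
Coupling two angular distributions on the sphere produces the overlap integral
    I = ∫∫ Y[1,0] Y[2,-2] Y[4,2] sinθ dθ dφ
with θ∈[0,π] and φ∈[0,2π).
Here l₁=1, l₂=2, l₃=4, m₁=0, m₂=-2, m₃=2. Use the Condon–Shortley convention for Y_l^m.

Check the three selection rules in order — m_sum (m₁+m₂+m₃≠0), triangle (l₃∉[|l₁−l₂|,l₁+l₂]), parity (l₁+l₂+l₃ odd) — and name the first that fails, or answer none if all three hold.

triangle

m₁+m₂+m₃ = 0 − 2 + 2 = 0  ✓
triangle: |1−2|=1 ≤ l₃=4 ≤ 1+2=3  ✗
parity: l₁+l₂+l₃ = 7 is odd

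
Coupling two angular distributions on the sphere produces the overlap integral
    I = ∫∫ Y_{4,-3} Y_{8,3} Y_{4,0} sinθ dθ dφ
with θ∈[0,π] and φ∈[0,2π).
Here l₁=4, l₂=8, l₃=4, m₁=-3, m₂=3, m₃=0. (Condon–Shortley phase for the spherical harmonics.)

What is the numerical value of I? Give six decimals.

m-sum 0 ✓  L=16 even ✓  4≤4≤12 ✓
Π(2lᵢ+1) = 9×17×9 = 1377
triangle coeff Δ(4,8,4) = 1/218790
Σ_t [4,4]: t=4:+1/331776 = 1/331776
(3j)²=490/21879 [(4 8 4; 0 0 0)], sign=+1
Σ_t [7,7]: t=7:−1/2903040 = -1/2903040
(3j)²=5/663 [(4 8 4; -3 3 0)], sign=-1
⇒ 4πI² = 7350/31603
I = (-1)√(7350/31603/(4π)) = -0.13604249

-0.136042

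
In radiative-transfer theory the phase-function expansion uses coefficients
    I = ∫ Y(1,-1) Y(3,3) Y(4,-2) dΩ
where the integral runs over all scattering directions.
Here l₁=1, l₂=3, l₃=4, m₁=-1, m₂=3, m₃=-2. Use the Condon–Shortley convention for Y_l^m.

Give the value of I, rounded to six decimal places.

Rules hold: Σm=0, L=8 even, 2≤4≤4.
N = 3·7·9 = 189
Δ = 0!·2!·6!/9! = 1/252
Racah Σ t=0..0: t=0:+1/36 = 1/36
⇒ 3j(1 3 4; 0 0 0)² = 4/63, sgn +1
Racah Σ t=0..0: t=0:+1/1440 = 1/1440
⇒ 3j(1 3 4; -1 3 -2)² = 1/252, sgn +1
4πI² = N·(3j₀)²·(3jₘ)² = 1/21
I = +1·√(0.047619/4π) = 0.06155813

0.061558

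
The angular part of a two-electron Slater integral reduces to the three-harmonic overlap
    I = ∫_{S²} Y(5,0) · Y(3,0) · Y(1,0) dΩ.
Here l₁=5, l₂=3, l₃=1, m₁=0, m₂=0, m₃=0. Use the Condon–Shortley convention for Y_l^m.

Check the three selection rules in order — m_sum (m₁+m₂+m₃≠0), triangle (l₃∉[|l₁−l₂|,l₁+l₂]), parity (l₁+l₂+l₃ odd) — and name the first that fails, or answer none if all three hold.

azimuthal sum: 0 + 0 + 0 = 0  ✓
2 ≤ 1 ≤ 8 (triangle on l)  ✗
L = 5 + 3 + 1 = 9 (odd)

triangle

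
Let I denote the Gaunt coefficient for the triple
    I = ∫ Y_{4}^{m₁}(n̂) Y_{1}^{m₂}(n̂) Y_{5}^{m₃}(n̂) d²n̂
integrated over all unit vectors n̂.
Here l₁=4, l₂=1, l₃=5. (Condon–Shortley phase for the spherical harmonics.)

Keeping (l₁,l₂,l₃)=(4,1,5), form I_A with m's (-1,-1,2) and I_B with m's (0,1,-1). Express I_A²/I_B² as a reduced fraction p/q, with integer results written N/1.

7/5

Shared (l₁,l₂,l₃)=(4,1,5): N and (l;000)² cancel in I_A²/I_B².
A: Δ = 0!·8!·2!/11! = 1/495; Racah Σ t=0..0: t=0:+1/1440 = 1/1440; ⇒ 3j(4 1 5; -1 -1 2)² = 7/165, sgn -1
B: Δ = 0!·8!·2!/11! = 1/495; Racah Σ t=0..0: t=0:+1/1152 = 1/1152; ⇒ 3j(4 1 5; 0 1 -1)² = 1/33, sgn +1
I_A²/I_B² = (7/165)/(1/33) = 7/5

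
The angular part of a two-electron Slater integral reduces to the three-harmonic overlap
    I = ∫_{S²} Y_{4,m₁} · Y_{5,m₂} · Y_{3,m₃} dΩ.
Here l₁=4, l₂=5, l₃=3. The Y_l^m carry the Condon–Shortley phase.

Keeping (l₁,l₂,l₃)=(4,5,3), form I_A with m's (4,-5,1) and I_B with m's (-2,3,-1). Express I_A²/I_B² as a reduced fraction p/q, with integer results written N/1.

l's match ⇒ only the (l;m) 3-j factors differ between A and B.
A: triangle coeff Δ(4,5,3) = 1/180180; Σ_t [0,0]: t=0:+1/34560 = 1/34560; (3j)²=14/429 [(4 5 3; 4 -5 1)], sign=+1
B: triangle coeff Δ(4,5,3) = 1/180180; Σ_t [4,6]: t=4:+1/2304 t=5:−1/720 t=6:+1/5760 = -1/1280; (3j)²=27/1430 [(4 5 3; -2 3 -1)], sign=-1
I_A²/I_B² = (14/429)/(27/1430) = 140/81

140/81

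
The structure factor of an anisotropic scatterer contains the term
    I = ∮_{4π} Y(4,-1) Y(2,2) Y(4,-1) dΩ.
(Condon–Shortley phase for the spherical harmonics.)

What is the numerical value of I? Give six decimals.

m-sum 0 ✓  L=10 even ✓  2≤4≤6 ✓
Π(2lᵢ+1) = 9×5×9 = 405
triangle coeff Δ(4,2,4) = 1/13860
Σ_t [0,2]: t=0:+1/192 t=1:−1/36 t=2:+1/192 = -5/288
(3j)²=20/693 [(4 2 4; 0 0 0)], sign=-1
Σ_t [2,2]: t=2:+1/144 = 1/144
(3j)²=10/231 [(4 2 4; -1 2 -1)], sign=-1
⇒ 4πI² = 3000/5929
I = (+1)√(3000/5929/(4π)) = 0.20066192

0.200662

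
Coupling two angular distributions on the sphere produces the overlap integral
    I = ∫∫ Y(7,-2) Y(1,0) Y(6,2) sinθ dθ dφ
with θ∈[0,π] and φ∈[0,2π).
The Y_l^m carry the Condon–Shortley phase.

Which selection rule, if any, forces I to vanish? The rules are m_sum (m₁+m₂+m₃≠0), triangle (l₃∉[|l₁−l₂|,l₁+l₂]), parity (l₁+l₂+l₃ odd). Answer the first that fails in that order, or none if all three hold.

none

Σmᵢ = 0  ✓
l₃∈[|l₁−l₂|,l₁+l₂]=[6,8], have l₃=6  ✓
Σlᵢ = 14 ⇒ even  ✓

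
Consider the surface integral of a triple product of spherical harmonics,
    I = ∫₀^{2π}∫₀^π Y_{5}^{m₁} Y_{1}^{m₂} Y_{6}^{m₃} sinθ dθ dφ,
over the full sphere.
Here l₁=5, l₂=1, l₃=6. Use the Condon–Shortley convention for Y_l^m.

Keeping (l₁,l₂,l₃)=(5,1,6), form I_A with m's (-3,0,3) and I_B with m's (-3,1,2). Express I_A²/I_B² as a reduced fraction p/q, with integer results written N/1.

9/2

Shared (l₁,l₂,l₃)=(5,1,6): N and (l;000)² cancel in I_A²/I_B².
A: Δ = 0!·10!·2!/13! = 1/858; Racah Σ t=0..0: t=0:+1/80640 = 1/80640; ⇒ 3j(5 1 6; -3 0 3)² = 9/286, sgn -1
B: Δ = 0!·10!·2!/13! = 1/858; Racah Σ t=0..0: t=0:+1/161280 = 1/161280; ⇒ 3j(5 1 6; -3 1 2)² = 1/143, sgn +1
I_A²/I_B² = (9/286)/(1/143) = 9/2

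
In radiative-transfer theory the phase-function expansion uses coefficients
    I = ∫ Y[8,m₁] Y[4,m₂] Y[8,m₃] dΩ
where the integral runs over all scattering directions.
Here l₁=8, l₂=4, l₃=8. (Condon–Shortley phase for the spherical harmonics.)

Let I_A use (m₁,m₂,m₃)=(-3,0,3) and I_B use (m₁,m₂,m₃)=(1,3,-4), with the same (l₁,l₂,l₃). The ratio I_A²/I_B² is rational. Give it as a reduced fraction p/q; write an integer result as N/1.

9/1375

Same 8,4,8: normalisation and zero-m 3j drop out of the ratio.
A: Δ: 4! 12! 4! / 21! → 1/185175900; sum: t=0:+1/22992076800 t=1:−1/261273600 t=2:+1/34836480 t=3:−1/34836480 t=4:+1/348364800 = -1/1094860800; 3j²(8 4 8; -3 0 3) = Δ·Π!·Σ² = 1/16796  (sign +1)
B: Δ: 4! 12! 4! / 21! → 1/185175900; sum: t=3:−1/139345920 t=4:+1/313528320 = -1/250822656; 3j²(8 4 8; 1 3 -4) = Δ·Π!·Σ² = 1375/151164  (sign -1)
I_A²/I_B² = (1/16796)/(1375/151164) = 9/1375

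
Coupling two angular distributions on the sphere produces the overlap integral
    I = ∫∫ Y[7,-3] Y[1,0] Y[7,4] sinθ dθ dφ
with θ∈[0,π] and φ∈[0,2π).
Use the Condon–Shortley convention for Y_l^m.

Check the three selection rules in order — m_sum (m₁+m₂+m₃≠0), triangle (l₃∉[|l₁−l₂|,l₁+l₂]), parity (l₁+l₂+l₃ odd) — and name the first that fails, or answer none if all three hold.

m_sum

m₁+m₂+m₃ = -3 + 0 + 4 = 1  ✗
triangle: |7−1|=6 ≤ l₃=7 ≤ 7+1=8
parity: l₁+l₂+l₃ = 15 is odd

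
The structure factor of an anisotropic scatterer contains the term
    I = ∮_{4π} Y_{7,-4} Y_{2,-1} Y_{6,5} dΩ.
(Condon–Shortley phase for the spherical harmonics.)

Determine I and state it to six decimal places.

0.000000

l₁+l₂+l₃=15 is odd: 3j(l;000)=0 ⇒ I=0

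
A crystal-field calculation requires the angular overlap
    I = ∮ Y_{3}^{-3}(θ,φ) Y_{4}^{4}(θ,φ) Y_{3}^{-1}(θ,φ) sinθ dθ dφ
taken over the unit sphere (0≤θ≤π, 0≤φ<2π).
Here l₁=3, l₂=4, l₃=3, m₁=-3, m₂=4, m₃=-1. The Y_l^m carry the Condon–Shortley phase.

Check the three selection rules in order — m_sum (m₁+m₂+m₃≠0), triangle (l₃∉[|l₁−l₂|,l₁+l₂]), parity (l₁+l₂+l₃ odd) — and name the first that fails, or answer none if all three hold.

Σmᵢ = 0  ✓
l₃∈[|l₁−l₂|,l₁+l₂]=[1,7], have l₃=3  ✓
Σlᵢ = 10 ⇒ even  ✓

none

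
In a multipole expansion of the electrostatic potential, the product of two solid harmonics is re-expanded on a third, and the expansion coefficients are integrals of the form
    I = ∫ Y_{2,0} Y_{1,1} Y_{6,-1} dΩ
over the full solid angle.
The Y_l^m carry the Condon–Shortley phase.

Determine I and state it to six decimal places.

|2−1|≤6≤2+1 violated ⇒ I = 0

0.000000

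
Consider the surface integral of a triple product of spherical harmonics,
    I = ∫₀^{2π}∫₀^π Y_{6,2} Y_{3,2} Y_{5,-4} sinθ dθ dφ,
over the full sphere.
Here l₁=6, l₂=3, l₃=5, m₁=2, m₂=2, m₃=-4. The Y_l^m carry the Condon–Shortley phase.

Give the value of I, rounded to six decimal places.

Checks pass: Σm=0; 14 even; l₃=5∈[3,9].
(2·6+1)(2·3+1)(2·5+1) = 1001
Δ: 4! 8! 2! / 15! → 1/675675
sum: t=1:−1/8640 t=2:+1/2304 t=3:−1/8640 = 7/34560
3j²(6 3 5; 0 0 0) = Δ·Π!·Σ² = 7/429  (sign -1)
sum: t=3:−1/60480 t=4:+1/967680 = -1/64512
3j²(6 3 5; 2 2 -4) = Δ·Π!·Σ² = 15/1001  (sign +1)
combine: 4πI² = 1001·7/429·15/1001 = 35/143
take √, sign -1: I = -0.13956004

-0.139560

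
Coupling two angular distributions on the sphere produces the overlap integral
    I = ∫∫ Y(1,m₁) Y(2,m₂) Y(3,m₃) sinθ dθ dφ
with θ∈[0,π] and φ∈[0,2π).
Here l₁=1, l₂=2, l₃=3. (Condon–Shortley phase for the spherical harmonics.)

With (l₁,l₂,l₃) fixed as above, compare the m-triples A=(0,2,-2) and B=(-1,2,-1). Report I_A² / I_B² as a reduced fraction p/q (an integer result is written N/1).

5/1

l's match ⇒ only the (l;m) 3-j factors differ between A and B.
A: triangle coeff Δ(1,2,3) = 1/105; Σ_t [0,0]: t=0:+1/24 = 1/24; (3j)²=1/21 [(1 2 3; 0 2 -2)], sign=-1
B: triangle coeff Δ(1,2,3) = 1/105; Σ_t [0,0]: t=0:+1/48 = 1/48; (3j)²=1/105 [(1 2 3; -1 2 -1)], sign=+1
I_A²/I_B² = (1/21)/(1/105) = 5/1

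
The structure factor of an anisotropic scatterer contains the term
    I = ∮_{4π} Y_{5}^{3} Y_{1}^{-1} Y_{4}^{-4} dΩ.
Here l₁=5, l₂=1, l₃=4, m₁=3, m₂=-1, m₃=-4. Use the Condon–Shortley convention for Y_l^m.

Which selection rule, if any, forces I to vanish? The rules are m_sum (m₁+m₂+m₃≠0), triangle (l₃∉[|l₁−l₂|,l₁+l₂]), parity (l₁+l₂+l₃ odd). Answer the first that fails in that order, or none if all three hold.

azimuthal sum: 3 − 1 − 4 = -2  ✗
4 ≤ 4 ≤ 6 (triangle on l)
L = 5 + 1 + 4 = 10 (even)

m_sum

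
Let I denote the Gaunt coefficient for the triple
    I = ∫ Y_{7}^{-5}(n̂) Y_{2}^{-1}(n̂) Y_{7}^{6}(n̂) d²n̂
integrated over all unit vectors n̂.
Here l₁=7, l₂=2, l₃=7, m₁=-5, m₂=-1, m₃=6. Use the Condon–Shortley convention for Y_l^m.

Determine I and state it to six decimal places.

0.196071

Checks pass: Σm=0; 16 even; l₃=7∈[5,9].
(2·7+1)(2·2+1)(2·7+1) = 1125
Δ: 2! 12! 2! / 17! → 1/185640
sum: t=0:+1/2419200 t=1:−1/518400 t=2:+1/2419200 = -1/907200
3j²(7 2 7; 0 0 0) = Δ·Π!·Σ² = 56/3315  (sign +1)
sum: t=0:+1/958003200 t=1:−1/79833600 = -1/87091200
3j²(7 2 7; -5 -1 6) = Δ·Π!·Σ² = 121/4760  (sign +1)
combine: 4πI² = 1125·56/3315·121/4760 = 1815/3757
take √, sign +1: I = 0.19607074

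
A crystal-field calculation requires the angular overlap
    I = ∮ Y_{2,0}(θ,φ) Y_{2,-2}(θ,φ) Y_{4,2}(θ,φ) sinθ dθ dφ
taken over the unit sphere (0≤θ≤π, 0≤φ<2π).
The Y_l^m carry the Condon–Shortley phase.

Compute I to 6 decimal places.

0.156078

Checks pass: Σm=0; 8 even; l₃=4∈[0,4].
(2·2+1)(2·2+1)(2·4+1) = 225
Δ: 0! 4! 4! / 9! → 1/630
sum: t=0:+1/16 = 1/16
3j²(2 2 4; 0 0 0) = Δ·Π!·Σ² = 2/35  (sign +1)
sum: t=0:+1/96 = 1/96
3j²(2 2 4; 0 -2 2) = Δ·Π!·Σ² = 1/42  (sign +1)
combine: 4πI² = 225·2/35·1/42 = 15/49
take √, sign +1: I = 0.15607835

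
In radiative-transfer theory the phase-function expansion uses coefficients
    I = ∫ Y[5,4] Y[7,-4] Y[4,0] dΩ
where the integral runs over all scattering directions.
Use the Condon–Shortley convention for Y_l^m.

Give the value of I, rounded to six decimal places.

-0.153174

Rules hold: Σm=0, L=16 even, 2≤4≤12.
N = 11·15·9 = 1485
Δ = 8!·2!·6!/17! = 1/6126120
Racah Σ t=3..5: t=3:−1/69120 t=4:+1/20736 t=5:−1/69120 = 1/51840
⇒ 3j(5 7 4; 0 0 0)² = 280/21879, sgn +1
Racah Σ t=0..1: t=0:+1/1451520 t=1:−1/483840 = -1/725760
⇒ 3j(5 7 4; 4 -4 0)² = 24/1547, sgn -1
4πI² = N·(3j₀)²·(3jₘ)² = 14400/48841
I = -1·√(0.294834/4π) = -0.15317364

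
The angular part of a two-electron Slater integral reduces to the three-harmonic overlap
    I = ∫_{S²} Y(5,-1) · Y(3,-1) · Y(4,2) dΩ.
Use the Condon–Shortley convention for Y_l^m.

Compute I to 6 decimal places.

0.106335

m-sum 0 ✓  L=12 even ✓  2≤4≤8 ✓
Π(2lᵢ+1) = 11×7×9 = 693
triangle coeff Δ(5,3,4) = 1/180180
Σ_t [1,3]: t=1:−1/576 t=2:+1/144 t=3:−1/576 = 1/288
(3j)²=20/1001 [(5 3 4; 0 0 0)], sign=+1
Σ_t [0,2]: t=0:+1/34560 t=1:−1/720 t=2:+1/384 = 43/34560
(3j)²=1849/180180 [(5 3 4; -1 -1 2)], sign=+1
⇒ 4πI² = 1849/13013
I = (+1)√(1849/13013/(4π)) = 0.10633465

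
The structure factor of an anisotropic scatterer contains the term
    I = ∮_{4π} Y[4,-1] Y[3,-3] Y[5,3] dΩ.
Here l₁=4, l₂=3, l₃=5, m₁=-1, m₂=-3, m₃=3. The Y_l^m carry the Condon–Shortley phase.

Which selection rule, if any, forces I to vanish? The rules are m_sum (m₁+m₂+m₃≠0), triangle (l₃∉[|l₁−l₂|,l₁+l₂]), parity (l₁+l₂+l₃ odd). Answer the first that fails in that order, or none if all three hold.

m_sum

azimuthal sum: -1 − 3 + 3 = -1  ✗
1 ≤ 5 ≤ 7 (triangle on l)
L = 4 + 3 + 5 = 12 (even)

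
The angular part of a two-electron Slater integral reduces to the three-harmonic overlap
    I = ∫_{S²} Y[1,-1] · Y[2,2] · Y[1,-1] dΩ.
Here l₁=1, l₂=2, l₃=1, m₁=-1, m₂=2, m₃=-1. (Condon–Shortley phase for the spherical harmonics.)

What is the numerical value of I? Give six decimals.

m-sum 0 ✓  L=4 even ✓  1≤1≤3 ✓
Π(2lᵢ+1) = 3×5×3 = 45
triangle coeff Δ(1,2,1) = 1/30
Σ_t [1,1]: t=1:−1/1 = -1/1
(3j)²=2/15 [(1 2 1; 0 0 0)], sign=+1
Σ_t [2,2]: t=2:+1/4 = 1/4
(3j)²=1/5 [(1 2 1; -1 2 -1)], sign=+1
⇒ 4πI² = 6/5
I = (+1)√(6/5/(4π)) = 0.30901936

0.309019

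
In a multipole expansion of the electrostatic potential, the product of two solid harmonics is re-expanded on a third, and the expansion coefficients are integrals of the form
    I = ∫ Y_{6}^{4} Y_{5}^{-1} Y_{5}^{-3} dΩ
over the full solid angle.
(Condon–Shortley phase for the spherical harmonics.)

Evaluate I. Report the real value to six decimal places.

Checks pass: Σm=0; 16 even; l₃=5∈[1,11].
(2·6+1)(2·5+1)(2·5+1) = 1573
Δ: 6! 6! 4! / 17! → 1/28588560
sum: t=1:−1/345600 t=2:+1/13824 t=3:−1/5184 t=4:+1/13824 t=5:−1/345600 = -7/129600
3j²(6 5 5; 0 0 0) = Δ·Π!·Σ² = 80/7293  (sign +1)
sum: t=0:+1/829440 t=1:−1/86400 t=2:+1/138240 = -13/4147200
3j²(6 5 5; 4 -1 -3) = Δ·Π!·Σ² = 13/3740  (sign -1)
combine: 4πI² = 1573·80/7293·13/3740 = 52/867
take √, sign -1: I = -0.06908555

-0.069086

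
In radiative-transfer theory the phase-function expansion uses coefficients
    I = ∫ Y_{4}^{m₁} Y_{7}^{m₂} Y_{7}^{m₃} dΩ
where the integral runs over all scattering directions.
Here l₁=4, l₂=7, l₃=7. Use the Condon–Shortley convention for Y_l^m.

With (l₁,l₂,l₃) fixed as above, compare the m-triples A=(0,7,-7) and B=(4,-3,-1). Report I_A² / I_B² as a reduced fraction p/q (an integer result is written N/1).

20449/21000

Same 4,7,7: normalisation and zero-m 3j drop out of the ratio.
A: Δ: 4! 4! 10! / 19! → 1/58198140; sum: t=4:+1/2090188800 = 1/2090188800; 3j²(4 7 7; 0 7 -7) = Δ·Π!·Σ² = 1001/58140  (sign +1)
B: Δ: 4! 4! 10! / 19! → 1/58198140; sum: t=0:+1/9953280 = 1/9953280; 3j²(4 7 7; 4 -3 -1) = Δ·Π!·Σ² = 2450/138567  (sign +1)
I_A²/I_B² = (1001/58140)/(2450/138567) = 20449/21000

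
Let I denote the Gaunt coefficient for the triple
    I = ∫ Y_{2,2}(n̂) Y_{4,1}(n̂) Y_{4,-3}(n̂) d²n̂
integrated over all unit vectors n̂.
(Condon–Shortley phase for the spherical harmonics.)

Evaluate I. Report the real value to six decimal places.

Checks pass: Σm=0; 10 even; l₃=4∈[2,6].
(2·2+1)(2·4+1)(2·4+1) = 405
Δ: 2! 2! 6! / 11! → 1/13860
sum: t=0:+1/192 t=1:−1/36 t=2:+1/192 = -5/288
3j²(2 4 4; 0 0 0) = Δ·Π!·Σ² = 20/693  (sign -1)
sum: t=0:+1/480 = 1/480
3j²(2 4 4; 2 1 -3) = Δ·Π!·Σ² = 3/110  (sign -1)
combine: 4πI² = 405·20/693·3/110 = 270/847
take √, sign +1: I = 0.15927046

0.159270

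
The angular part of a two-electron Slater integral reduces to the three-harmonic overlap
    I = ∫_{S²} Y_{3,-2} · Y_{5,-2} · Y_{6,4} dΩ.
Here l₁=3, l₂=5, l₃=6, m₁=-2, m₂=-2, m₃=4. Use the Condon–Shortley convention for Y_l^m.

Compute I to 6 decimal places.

m-sum 0 ✓  L=14 even ✓  2≤6≤8 ✓
Π(2lᵢ+1) = 7×11×13 = 1001
triangle coeff Δ(3,5,6) = 1/675675
Σ_t [0,2]: t=0:+1/8640 t=1:−1/2304 t=2:+1/8640 = -7/34560
(3j)²=7/429 [(3 5 6; 0 0 0)], sign=-1
Σ_t [1,2]: t=1:−1/34560 t=2:+1/60480 = -1/80640
(3j)²=6/1001 [(3 5 6; -2 -2 4)], sign=-1
⇒ 4πI² = 14/143
I = (+1)√(14/143/(4π)) = 0.08826552

0.088266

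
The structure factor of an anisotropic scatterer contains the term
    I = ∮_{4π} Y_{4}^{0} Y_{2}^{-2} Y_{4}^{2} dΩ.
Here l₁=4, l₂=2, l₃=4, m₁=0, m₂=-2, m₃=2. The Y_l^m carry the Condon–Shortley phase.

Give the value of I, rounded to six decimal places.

-0.190365

Checks pass: Σm=0; 10 even; l₃=4∈[2,6].
(2·4+1)(2·2+1)(2·4+1) = 405
Δ: 2! 6! 2! / 11! → 1/13860
sum: t=0:+1/192 t=1:−1/36 t=2:+1/192 = -5/288
3j²(4 2 4; 0 0 0) = Δ·Π!·Σ² = 20/693  (sign -1)
sum: t=0:+1/192 = 1/192
3j²(4 2 4; 0 -2 2) = Δ·Π!·Σ² = 3/77  (sign +1)
combine: 4πI² = 405·20/693·3/77 = 2700/5929
take √, sign -1: I = -0.19036462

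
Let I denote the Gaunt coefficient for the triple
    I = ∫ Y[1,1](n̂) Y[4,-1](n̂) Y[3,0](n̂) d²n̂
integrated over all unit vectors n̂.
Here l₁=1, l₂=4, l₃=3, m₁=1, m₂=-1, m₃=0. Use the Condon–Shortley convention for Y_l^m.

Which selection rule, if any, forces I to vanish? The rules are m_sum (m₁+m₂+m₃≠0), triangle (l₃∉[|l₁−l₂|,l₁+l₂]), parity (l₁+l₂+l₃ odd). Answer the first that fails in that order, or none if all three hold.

Σmᵢ = 0  ✓
l₃∈[|l₁−l₂|,l₁+l₂]=[3,5], have l₃=3  ✓
Σlᵢ = 8 ⇒ even  ✓

none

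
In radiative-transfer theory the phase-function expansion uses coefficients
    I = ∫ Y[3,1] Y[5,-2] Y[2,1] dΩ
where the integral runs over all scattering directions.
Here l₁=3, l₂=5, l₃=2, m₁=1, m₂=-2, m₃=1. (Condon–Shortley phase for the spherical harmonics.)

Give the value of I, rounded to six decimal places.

0.245532

Checks pass: Σm=0; 10 even; l₃=2∈[2,8].
(2·3+1)(2·5+1)(2·2+1) = 385
Δ: 6! 0! 4! / 11! → 1/2310
sum: t=3:−1/144 = -1/144
3j²(3 5 2; 0 0 0) = Δ·Π!·Σ² = 10/231  (sign -1)
sum: t=2:+1/288 = 1/288
3j²(3 5 2; 1 -2 1) = Δ·Π!·Σ² = 1/22  (sign -1)
combine: 4πI² = 385·10/231·1/22 = 25/33
take √, sign +1: I = 0.24553200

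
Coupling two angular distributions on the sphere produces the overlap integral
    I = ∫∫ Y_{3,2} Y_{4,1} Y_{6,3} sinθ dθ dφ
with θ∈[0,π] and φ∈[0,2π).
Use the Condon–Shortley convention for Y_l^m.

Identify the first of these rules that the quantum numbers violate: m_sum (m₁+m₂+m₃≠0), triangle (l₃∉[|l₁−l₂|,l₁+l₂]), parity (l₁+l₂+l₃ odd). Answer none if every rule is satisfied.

m_sum

Σmᵢ = 6  ✗
l₃∈[|l₁−l₂|,l₁+l₂]=[1,7], have l₃=6
Σlᵢ = 13 ⇒ odd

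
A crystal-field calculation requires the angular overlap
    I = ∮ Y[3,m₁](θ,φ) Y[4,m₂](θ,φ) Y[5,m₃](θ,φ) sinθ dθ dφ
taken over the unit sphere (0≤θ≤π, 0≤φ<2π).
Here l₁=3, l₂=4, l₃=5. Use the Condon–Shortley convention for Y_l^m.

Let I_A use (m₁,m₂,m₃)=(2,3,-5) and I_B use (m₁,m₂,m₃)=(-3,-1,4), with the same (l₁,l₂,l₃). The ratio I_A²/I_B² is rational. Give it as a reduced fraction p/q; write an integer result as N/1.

l's match ⇒ only the (l;m) 3-j factors differ between A and B.
A: triangle coeff Δ(3,4,5) = 1/180180; Σ_t [1,1]: t=1:−1/17280 = -1/17280; (3j)²=35/858 [(3 4 5; 2 3 -5)], sign=-1
B: triangle coeff Δ(3,4,5) = 1/180180; Σ_t [2,2]: t=2:+1/5760 = 1/5760; (3j)²=9/286 [(3 4 5; -3 -1 4)], sign=-1
I_A²/I_B² = (35/858)/(9/286) = 35/27

35/27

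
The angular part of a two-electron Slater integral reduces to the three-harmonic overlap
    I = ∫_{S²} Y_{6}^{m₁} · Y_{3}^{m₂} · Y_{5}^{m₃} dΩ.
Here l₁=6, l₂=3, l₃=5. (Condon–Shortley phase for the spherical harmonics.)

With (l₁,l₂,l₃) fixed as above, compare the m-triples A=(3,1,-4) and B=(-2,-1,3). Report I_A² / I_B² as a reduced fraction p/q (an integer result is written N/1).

72/49

l's match ⇒ only the (l;m) 3-j factors differ between A and B.
A: triangle coeff Δ(6,3,5) = 1/675675; Σ_t [2,3]: t=2:+1/40320 t=3:−1/241920 = 1/48384; (3j)²=24/1001 [(6 3 5; 3 1 -4)], sign=-1
B: triangle coeff Δ(6,3,5) = 1/675675; Σ_t [0,2]: t=0:+1/1935360 t=1:−1/30240 t=2:+1/11520 = 1/18432; (3j)²=7/429 [(6 3 5; -2 -1 3)], sign=+1
I_A²/I_B² = (24/1001)/(7/429) = 72/49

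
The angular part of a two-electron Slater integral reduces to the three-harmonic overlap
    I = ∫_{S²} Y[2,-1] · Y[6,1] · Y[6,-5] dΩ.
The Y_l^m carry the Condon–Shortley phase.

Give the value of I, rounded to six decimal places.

0.000000

Σmᵢ = -5 ≠ 0, so the φ-integral vanishes; I = 0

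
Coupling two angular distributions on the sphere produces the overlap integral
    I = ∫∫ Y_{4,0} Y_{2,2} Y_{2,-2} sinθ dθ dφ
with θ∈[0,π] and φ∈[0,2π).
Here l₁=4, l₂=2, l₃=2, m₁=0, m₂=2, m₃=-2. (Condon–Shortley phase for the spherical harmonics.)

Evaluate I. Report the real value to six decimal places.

0.040299

Rules hold: Σm=0, L=8 even, 2≤2≤6.
N = 9·5·5 = 225
Δ = 4!·4!·0!/9! = 1/630
Racah Σ t=2..2: t=2:+1/16 = 1/16
⇒ 3j(4 2 2; 0 0 0)² = 2/35, sgn +1
Racah Σ t=4..4: t=4:+1/576 = 1/576
⇒ 3j(4 2 2; 0 2 -2)² = 1/630, sgn +1
4πI² = N·(3j₀)²·(3jₘ)² = 1/49
I = +1·√(0.0204082/4π) = 0.04029926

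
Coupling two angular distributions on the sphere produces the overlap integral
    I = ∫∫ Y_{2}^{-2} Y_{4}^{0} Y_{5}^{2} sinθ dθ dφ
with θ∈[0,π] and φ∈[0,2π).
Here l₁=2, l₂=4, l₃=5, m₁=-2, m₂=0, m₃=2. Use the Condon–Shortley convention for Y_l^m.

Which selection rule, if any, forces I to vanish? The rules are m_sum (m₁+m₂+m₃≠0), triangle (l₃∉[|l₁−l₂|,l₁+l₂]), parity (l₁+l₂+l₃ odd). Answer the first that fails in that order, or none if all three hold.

Σmᵢ = 0  ✓
l₃∈[|l₁−l₂|,l₁+l₂]=[2,6], have l₃=5  ✓
Σlᵢ = 11 ⇒ odd  ✗

parity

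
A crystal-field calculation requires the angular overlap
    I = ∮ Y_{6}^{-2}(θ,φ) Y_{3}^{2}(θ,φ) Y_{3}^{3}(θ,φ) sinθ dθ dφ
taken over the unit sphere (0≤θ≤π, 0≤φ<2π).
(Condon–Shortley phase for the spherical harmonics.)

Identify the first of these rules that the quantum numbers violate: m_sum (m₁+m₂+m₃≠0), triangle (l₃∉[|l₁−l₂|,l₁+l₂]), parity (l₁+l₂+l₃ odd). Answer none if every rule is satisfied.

m_sum

m₁+m₂+m₃ = -2 + 2 + 3 = 3  ✗
triangle: |6−3|=3 ≤ l₃=3 ≤ 6+3=9
parity: l₁+l₂+l₃ = 12 is even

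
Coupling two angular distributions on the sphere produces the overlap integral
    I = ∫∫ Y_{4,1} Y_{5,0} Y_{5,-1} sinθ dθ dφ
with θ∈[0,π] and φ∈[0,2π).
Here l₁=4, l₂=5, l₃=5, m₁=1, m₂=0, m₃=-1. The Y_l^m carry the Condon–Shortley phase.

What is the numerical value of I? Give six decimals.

-0.053153

m-sum 0 ✓  L=14 even ✓  1≤5≤9 ✓
Π(2lᵢ+1) = 9×11×11 = 1089
triangle coeff Δ(4,5,5) = 1/3153150
Σ_t [0,4]: t=0:+1/69120 t=1:−1/1728 t=2:+1/576 t=3:−1/1728 t=4:+1/69120 = 7/11520
(3j)²=2/143 [(4 5 5; 0 0 0)], sign=-1
Σ_t [0,3]: t=0:+1/17280 t=1:−1/1152 t=2:+1/864 t=3:−1/6912 = 7/34560
(3j)²=1/429 [(4 5 5; 1 0 -1)], sign=+1
⇒ 4πI² = 6/169
I = (-1)√(6/169/(4π)) = -0.05315295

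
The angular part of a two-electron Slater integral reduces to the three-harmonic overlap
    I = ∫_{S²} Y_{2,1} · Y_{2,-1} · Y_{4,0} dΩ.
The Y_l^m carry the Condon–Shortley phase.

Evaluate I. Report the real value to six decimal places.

Checks pass: Σm=0; 8 even; l₃=4∈[0,4].
(2·2+1)(2·2+1)(2·4+1) = 225
Δ: 0! 4! 4! / 9! → 1/630
sum: t=0:+1/16 = 1/16
3j²(2 2 4; 0 0 0) = Δ·Π!·Σ² = 2/35  (sign +1)
sum: t=0:+1/36 = 1/36
3j²(2 2 4; 1 -1 0) = Δ·Π!·Σ² = 8/315  (sign +1)
combine: 4πI² = 225·2/35·8/315 = 16/49
take √, sign +1: I = 0.16119702

0.161197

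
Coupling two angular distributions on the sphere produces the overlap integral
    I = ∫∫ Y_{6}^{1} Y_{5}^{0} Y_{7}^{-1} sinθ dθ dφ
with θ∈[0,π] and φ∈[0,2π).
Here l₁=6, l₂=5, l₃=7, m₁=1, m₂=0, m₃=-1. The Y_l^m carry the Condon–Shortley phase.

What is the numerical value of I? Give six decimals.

m-sum 0 ✓  L=18 even ✓  1≤7≤11 ✓
Π(2lᵢ+1) = 13×11×15 = 2145
triangle coeff Δ(6,5,7) = 1/174594420
Σ_t [0,4]: t=0:+1/4147200 t=1:−1/207360 t=2:+1/82944 t=3:−1/207360 t=4:+1/4147200 = 1/345600
(3j)²=420/46189 [(6 5 7; 0 0 0)], sign=-1
Σ_t [0,4]: t=0:+1/2073600 t=1:−1/165888 t=2:+1/103680 t=3:−1/414720 t=4:+1/14515200 = 17/9676800
(3j)²=85/19019 [(6 5 7; 1 0 -1)], sign=+1
⇒ 4πI² = 4500/51623
I = (-1)√(4500/51623/(4π)) = -0.08328748

-0.083287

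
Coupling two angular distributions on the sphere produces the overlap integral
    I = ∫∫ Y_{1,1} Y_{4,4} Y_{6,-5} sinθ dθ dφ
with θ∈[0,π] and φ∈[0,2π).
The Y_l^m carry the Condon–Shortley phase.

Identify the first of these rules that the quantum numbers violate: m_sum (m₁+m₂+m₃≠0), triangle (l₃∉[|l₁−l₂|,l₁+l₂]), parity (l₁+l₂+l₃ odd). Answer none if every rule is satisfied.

m₁+m₂+m₃ = 1 + 4 − 5 = 0  ✓
triangle: |1−4|=3 ≤ l₃=6 ≤ 1+4=5  ✗
parity: l₁+l₂+l₃ = 11 is odd

triangle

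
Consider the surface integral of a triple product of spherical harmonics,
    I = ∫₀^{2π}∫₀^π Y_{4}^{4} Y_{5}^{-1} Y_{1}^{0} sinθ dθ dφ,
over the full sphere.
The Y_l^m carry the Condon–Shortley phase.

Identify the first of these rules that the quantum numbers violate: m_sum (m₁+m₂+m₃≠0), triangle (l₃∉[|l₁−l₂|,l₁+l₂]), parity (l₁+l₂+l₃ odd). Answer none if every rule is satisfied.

m_sum

m₁+m₂+m₃ = 4 − 1 + 0 = 3  ✗
triangle: |4−5|=1 ≤ l₃=1 ≤ 4+5=9
parity: l₁+l₂+l₃ = 10 is even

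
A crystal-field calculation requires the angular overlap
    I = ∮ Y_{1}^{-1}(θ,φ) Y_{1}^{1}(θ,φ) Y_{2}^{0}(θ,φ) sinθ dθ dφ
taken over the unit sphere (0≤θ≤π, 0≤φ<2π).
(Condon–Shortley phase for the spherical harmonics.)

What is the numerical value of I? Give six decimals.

Checks pass: Σm=0; 4 even; l₃=2∈[0,2].
(2·1+1)(2·1+1)(2·2+1) = 45
Δ: 0! 2! 2! / 5! → 1/30
sum: t=0:+1/1 = 1/1
3j²(1 1 2; 0 0 0) = Δ·Π!·Σ² = 2/15  (sign +1)
sum: t=0:+1/4 = 1/4
3j²(1 1 2; -1 1 0) = Δ·Π!·Σ² = 1/30  (sign +1)
combine: 4πI² = 45·2/15·1/30 = 1/5
take √, sign +1: I = 0.12615663

0.126157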